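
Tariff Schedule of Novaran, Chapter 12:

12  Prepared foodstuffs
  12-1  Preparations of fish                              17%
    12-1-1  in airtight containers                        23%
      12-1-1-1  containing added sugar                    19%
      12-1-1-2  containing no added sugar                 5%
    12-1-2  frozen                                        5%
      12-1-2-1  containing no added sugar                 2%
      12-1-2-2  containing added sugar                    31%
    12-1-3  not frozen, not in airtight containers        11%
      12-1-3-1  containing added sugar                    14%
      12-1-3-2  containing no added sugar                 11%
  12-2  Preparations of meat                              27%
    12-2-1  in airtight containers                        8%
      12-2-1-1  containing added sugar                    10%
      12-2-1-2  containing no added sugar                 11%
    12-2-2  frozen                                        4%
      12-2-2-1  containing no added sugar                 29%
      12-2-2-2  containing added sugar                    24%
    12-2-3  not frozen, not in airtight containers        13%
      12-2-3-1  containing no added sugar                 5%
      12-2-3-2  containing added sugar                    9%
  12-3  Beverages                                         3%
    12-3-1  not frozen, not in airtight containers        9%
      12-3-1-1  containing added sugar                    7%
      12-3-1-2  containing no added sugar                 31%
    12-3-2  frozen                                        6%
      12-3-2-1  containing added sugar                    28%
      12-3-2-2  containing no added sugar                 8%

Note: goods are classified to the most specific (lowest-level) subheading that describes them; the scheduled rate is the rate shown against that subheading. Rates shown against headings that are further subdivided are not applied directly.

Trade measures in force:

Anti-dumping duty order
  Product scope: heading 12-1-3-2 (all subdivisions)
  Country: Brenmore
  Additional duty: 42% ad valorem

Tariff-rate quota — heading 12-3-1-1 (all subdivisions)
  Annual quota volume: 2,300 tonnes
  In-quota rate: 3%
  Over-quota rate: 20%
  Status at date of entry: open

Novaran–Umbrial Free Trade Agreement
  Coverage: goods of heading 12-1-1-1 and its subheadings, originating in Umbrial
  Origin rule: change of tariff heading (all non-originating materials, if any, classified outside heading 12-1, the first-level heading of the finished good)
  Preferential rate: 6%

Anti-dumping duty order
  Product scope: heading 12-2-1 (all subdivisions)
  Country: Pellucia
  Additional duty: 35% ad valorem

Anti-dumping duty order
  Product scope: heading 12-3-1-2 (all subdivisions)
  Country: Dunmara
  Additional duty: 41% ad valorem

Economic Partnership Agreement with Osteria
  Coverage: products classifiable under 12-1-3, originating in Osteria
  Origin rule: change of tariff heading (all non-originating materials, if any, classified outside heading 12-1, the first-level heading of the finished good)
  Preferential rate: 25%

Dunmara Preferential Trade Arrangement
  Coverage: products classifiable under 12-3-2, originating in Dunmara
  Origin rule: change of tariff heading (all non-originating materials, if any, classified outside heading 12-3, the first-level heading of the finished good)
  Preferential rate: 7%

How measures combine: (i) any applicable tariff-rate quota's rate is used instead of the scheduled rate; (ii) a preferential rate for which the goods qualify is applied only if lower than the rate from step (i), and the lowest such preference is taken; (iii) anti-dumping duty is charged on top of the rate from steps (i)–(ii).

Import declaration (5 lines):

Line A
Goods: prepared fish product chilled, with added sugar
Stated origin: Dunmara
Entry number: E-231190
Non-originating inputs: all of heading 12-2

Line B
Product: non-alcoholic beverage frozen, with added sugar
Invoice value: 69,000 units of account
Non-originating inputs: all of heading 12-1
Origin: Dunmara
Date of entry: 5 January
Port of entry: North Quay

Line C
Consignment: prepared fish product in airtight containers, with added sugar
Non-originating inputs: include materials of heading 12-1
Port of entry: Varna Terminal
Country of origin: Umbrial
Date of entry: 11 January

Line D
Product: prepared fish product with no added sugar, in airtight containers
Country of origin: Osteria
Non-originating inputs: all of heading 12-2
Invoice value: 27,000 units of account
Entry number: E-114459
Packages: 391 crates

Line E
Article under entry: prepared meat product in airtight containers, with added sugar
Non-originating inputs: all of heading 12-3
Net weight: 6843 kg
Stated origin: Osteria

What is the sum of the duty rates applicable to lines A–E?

Line A: prepared fish product → 12-1; chilled → 12-1-3; with added sugar → 12-1-3-1. Scheduled 14%. Dunmara agreement on 12-3-2: 12-1-3-1 not covered. → 14%.
Line B: non-alcoholic beverage → 12-3; frozen → 12-3-2; with added sugar → 12-3-2-1. Scheduled 28%. Dunmara agreement on 12-3-2: CTH met → 7% available; preferential 7%. → 7%.
Line C: prepared fish product → 12-1; in airtight containers → 12-1-1; with added sugar → 12-1-1-1. Scheduled 19%. Umbrial agreement on 12-1-1-1: CTH not met. → 19%.
Line D: prepared fish product → 12-1; in airtight containers → 12-1-1; with no added sugar → 12-1-1-2. Scheduled 5%. Osteria agreement on 12-1-3: 12-1-1-2 not covered. → 5%.
Line E: prepared meat product → 12-2; in airtight containers → 12-2-1; with added sugar → 12-2-1-1. Scheduled 10%. Osteria agreement on 12-1-3: 12-2-1-1 not covered. → 10%.
Sum: 14% + 7% + 19% + 5% + 10% = 55%.

55%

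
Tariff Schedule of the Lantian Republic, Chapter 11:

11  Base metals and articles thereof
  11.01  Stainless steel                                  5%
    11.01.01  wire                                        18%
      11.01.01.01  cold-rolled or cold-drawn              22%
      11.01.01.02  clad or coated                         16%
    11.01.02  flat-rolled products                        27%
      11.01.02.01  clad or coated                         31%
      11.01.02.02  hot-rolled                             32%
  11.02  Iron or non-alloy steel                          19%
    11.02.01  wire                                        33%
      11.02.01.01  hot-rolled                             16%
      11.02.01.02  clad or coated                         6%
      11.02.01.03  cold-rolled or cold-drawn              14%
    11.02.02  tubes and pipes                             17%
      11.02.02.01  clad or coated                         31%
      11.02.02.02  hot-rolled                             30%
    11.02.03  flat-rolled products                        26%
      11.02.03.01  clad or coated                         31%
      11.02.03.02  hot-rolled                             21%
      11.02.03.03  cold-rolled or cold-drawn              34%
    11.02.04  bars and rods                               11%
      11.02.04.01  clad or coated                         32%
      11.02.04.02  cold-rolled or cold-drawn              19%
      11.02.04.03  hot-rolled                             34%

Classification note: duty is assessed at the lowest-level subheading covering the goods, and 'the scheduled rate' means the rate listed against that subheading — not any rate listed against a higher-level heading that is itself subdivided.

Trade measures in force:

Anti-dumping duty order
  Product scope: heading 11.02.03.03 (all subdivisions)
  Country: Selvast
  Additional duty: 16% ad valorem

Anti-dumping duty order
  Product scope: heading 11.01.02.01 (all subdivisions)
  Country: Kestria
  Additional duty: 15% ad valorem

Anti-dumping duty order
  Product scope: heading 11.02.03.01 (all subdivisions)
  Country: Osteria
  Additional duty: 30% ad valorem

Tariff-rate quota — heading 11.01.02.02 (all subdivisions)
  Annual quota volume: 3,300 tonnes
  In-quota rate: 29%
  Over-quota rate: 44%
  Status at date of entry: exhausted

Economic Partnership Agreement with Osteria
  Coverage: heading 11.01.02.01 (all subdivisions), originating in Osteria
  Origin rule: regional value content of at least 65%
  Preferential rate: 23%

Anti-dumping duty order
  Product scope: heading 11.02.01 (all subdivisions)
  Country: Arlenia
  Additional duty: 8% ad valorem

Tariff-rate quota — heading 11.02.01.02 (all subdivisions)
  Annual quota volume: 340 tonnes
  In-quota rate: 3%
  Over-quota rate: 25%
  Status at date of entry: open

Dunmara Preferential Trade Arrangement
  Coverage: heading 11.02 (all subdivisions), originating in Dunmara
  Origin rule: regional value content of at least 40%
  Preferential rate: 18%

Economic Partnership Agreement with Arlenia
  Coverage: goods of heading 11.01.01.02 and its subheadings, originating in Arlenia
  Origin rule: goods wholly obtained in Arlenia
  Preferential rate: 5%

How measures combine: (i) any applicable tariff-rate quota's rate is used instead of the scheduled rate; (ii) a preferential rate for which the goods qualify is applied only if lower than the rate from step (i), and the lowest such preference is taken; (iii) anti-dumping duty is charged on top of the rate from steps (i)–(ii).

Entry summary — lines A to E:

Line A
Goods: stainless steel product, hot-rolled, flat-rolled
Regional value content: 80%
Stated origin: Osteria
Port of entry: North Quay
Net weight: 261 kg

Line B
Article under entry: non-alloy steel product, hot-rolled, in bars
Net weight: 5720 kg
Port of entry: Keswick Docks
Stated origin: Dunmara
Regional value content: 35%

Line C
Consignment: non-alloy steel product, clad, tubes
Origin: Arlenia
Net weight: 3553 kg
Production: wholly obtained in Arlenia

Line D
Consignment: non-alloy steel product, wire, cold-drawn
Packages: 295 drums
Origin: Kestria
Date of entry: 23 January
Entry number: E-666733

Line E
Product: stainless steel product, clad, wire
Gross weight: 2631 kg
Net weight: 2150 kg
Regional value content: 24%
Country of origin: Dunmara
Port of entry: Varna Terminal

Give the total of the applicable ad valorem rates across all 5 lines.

Line A: stainless steel → 11.01; flat-rolled → 11.01.02; hot-rolled → 11.01.02.02. Scheduled 32%. quota on 11.01.02.02 exhausted → over-quota 44%; Osteria agreement on 11.01.02.01: 11.01.02.02 not covered. → 44%.
Line B: non-alloy steel → 11.02; in bars → 11.02.04; hot-rolled → 11.02.04.03. Scheduled 34%. Dunmara agreement on 11.02: RVC < 40%. → 34%.
Line C: non-alloy steel → 11.02; tubes → 11.02.02; clad → 11.02.02.01. Scheduled 31%. Arlenia agreement on 11.01.01.02: 11.02.02.01 not covered. → 31%.
Line D: non-alloy steel → 11.02; wire → 11.02.01; cold-drawn → 11.02.01.03. Scheduled 14%. No special measure applies. → 14%.
Line E: stainless steel → 11.01; wire → 11.01.01; clad → 11.01.01.02. Scheduled 16%. Dunmara agreement on 11.02: 11.01.01.02 not covered. → 16%.
Sum: 44% + 34% + 31% + 14% + 16% = 139%.

139%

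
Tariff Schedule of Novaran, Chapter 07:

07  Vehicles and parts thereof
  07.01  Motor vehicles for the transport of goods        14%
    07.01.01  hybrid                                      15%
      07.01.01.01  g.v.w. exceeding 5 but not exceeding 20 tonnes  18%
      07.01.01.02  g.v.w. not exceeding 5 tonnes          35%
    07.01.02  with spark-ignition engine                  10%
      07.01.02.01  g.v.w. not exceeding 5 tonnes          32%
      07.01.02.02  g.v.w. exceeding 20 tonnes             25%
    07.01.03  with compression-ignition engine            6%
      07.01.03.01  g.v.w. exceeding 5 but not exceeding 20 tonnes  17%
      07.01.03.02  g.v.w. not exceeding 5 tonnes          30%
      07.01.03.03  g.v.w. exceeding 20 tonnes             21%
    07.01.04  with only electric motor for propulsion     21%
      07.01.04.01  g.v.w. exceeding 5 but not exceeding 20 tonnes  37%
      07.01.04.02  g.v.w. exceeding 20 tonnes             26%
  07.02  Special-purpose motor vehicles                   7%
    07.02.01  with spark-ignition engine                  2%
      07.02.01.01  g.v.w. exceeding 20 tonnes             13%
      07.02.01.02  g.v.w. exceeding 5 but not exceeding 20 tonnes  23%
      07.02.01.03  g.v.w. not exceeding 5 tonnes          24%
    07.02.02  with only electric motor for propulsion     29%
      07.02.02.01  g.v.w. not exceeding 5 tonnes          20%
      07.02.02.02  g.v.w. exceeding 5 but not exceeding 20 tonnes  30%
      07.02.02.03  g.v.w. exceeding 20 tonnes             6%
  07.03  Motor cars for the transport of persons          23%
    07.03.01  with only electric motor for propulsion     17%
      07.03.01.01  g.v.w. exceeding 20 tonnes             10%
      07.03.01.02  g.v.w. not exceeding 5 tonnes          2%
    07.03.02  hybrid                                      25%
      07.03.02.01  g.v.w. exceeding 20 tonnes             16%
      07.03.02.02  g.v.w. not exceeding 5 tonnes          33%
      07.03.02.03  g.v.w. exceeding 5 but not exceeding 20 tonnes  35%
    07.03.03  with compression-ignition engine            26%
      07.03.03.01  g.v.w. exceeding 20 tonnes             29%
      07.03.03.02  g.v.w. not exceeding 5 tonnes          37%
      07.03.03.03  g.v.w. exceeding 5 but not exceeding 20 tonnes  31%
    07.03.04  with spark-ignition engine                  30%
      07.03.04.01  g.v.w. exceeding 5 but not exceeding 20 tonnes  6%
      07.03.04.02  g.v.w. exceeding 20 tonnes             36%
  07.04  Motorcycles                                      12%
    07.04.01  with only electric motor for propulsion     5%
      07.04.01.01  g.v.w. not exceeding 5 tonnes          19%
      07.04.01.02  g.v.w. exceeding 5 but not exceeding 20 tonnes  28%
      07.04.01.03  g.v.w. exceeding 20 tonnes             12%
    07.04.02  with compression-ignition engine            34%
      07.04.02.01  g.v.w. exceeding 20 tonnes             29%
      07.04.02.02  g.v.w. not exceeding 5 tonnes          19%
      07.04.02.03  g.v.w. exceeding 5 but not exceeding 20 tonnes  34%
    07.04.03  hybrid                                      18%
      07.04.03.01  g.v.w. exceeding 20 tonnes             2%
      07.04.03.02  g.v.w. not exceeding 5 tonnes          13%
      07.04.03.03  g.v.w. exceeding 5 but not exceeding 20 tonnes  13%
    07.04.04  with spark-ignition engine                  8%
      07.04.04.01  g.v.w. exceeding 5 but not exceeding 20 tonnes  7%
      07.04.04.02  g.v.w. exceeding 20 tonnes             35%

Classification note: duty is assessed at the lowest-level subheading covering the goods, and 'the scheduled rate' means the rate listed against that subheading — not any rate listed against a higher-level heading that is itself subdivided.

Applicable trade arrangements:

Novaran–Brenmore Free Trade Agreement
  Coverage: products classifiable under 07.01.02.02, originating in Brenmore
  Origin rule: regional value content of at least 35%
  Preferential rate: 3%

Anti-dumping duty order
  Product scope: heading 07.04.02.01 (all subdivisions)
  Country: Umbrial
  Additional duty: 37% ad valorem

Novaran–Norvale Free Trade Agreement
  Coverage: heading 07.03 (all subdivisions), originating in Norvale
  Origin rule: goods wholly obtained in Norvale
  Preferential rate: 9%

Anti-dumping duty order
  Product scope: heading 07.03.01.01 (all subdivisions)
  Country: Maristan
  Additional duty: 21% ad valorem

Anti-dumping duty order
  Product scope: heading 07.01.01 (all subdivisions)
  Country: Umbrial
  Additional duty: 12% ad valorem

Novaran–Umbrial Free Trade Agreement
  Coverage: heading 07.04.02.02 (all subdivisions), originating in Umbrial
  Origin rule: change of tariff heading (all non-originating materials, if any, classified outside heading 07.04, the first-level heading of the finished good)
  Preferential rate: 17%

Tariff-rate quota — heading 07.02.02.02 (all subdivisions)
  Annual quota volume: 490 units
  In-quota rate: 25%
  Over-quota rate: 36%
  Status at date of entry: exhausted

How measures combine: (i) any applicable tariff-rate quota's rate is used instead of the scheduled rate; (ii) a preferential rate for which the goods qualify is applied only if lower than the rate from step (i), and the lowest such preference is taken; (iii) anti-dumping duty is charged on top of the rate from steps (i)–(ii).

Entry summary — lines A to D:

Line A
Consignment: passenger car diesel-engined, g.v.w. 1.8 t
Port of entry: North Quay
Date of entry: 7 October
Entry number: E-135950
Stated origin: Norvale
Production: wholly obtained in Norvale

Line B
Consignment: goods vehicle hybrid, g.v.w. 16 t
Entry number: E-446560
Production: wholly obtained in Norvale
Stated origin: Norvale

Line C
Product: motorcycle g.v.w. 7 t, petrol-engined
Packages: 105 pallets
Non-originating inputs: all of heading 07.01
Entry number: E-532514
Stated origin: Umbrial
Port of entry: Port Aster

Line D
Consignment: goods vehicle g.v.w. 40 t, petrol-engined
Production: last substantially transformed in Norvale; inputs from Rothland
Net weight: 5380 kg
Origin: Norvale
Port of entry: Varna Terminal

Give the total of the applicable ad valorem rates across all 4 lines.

59%

Line A: passenger car → 07.03; diesel-engined → 07.03.03; g.v.w. 1.8 t → 07.03.03.02. Scheduled 37%. Norvale agreement on 07.03: wholly obtained → 9% available; preferential 9%. → 9%.
Line B: goods vehicle → 07.01; hybrid → 07.01.01; g.v.w. 16 t → 07.01.01.01. Scheduled 18%. Norvale agreement on 07.03: 07.01.01.01 not covered. → 18%.
Line C: motorcycle → 07.04; petrol-engined → 07.04.04; g.v.w. 7 t → 07.04.04.01. Scheduled 7%. Umbrial agreement on 07.04.02.02: 07.04.04.01 not covered. → 7%.
Line D: goods vehicle → 07.01; petrol-engined → 07.01.02; g.v.w. 40 t → 07.01.02.02. Scheduled 25%. Norvale agreement on 07.03: 07.01.02.02 not covered. → 25%.
Sum: 9% + 18% + 7% + 25% = 59%.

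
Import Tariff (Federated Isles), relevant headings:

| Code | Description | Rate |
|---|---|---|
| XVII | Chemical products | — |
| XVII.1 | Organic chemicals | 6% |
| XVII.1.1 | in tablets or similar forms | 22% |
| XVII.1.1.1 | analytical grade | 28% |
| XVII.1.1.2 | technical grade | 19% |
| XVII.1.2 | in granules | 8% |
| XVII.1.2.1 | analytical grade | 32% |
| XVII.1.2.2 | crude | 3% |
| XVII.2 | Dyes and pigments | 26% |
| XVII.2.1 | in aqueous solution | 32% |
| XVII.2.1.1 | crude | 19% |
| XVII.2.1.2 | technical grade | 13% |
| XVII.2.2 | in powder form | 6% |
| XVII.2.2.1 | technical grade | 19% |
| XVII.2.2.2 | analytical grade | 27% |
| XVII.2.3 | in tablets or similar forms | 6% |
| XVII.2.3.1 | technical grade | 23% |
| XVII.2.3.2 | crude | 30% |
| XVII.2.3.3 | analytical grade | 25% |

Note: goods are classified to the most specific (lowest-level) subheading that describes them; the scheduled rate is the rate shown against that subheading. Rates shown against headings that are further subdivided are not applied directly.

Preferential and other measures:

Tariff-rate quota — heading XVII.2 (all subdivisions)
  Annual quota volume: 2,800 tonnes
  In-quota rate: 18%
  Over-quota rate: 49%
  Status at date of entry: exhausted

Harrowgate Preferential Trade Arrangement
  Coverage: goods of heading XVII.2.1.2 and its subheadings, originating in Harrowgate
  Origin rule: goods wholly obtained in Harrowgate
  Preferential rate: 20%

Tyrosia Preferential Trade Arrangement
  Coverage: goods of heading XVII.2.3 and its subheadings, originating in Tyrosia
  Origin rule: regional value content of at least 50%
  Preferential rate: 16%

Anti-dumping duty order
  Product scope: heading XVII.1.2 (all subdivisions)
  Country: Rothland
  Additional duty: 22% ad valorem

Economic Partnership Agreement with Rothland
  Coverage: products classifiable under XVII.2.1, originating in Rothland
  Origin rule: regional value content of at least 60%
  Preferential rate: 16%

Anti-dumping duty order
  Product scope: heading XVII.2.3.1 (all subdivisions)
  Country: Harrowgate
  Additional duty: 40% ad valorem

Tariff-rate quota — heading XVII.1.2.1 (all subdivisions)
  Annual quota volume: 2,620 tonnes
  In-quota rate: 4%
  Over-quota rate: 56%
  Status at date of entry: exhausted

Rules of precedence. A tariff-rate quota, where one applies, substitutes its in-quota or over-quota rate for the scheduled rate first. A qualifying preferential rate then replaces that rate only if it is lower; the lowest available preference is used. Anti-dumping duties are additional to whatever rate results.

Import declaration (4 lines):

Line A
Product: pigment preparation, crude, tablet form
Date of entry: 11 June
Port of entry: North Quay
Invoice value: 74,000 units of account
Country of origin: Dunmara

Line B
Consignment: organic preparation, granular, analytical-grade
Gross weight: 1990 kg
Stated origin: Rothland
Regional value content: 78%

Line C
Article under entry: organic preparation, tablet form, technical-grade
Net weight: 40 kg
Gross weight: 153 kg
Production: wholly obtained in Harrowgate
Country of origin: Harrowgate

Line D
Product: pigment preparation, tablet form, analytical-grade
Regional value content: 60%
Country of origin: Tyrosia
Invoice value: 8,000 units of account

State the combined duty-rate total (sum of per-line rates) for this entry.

162%

Line A: pigment → XVII.2; tablet form → XVII.2.3; crude → XVII.2.3.2. Scheduled 30%. quota on XVII.2 exhausted → over-quota 49%. → 49%.
Line B: organic → XVII.1; granular → XVII.1.2; analytical-grade → XVII.1.2.1. Scheduled 32%. quota on XVII.1.2.1 exhausted → over-quota 56%; Rothland agreement on XVII.2.1: XVII.1.2.1 not covered; anti-dumping (Rothland, XVII.1.2): +22%; total 56% + 22% = 78%. → 78%.
Line C: organic → XVII.1; tablet form → XVII.1.1; technical-grade → XVII.1.1.2. Scheduled 19%. Harrowgate agreement on XVII.2.1.2: XVII.1.1.2 not covered. → 19%.
Line D: pigment → XVII.2; tablet form → XVII.2.3; analytical-grade → XVII.2.3.3. Scheduled 25%. quota on XVII.2 exhausted → over-quota 49%; Tyrosia agreement on XVII.2.3: RVC ≥ 50% → 16% available; preferential 16%. → 16%.
Sum: 49% + 78% + 19% + 16% = 162%.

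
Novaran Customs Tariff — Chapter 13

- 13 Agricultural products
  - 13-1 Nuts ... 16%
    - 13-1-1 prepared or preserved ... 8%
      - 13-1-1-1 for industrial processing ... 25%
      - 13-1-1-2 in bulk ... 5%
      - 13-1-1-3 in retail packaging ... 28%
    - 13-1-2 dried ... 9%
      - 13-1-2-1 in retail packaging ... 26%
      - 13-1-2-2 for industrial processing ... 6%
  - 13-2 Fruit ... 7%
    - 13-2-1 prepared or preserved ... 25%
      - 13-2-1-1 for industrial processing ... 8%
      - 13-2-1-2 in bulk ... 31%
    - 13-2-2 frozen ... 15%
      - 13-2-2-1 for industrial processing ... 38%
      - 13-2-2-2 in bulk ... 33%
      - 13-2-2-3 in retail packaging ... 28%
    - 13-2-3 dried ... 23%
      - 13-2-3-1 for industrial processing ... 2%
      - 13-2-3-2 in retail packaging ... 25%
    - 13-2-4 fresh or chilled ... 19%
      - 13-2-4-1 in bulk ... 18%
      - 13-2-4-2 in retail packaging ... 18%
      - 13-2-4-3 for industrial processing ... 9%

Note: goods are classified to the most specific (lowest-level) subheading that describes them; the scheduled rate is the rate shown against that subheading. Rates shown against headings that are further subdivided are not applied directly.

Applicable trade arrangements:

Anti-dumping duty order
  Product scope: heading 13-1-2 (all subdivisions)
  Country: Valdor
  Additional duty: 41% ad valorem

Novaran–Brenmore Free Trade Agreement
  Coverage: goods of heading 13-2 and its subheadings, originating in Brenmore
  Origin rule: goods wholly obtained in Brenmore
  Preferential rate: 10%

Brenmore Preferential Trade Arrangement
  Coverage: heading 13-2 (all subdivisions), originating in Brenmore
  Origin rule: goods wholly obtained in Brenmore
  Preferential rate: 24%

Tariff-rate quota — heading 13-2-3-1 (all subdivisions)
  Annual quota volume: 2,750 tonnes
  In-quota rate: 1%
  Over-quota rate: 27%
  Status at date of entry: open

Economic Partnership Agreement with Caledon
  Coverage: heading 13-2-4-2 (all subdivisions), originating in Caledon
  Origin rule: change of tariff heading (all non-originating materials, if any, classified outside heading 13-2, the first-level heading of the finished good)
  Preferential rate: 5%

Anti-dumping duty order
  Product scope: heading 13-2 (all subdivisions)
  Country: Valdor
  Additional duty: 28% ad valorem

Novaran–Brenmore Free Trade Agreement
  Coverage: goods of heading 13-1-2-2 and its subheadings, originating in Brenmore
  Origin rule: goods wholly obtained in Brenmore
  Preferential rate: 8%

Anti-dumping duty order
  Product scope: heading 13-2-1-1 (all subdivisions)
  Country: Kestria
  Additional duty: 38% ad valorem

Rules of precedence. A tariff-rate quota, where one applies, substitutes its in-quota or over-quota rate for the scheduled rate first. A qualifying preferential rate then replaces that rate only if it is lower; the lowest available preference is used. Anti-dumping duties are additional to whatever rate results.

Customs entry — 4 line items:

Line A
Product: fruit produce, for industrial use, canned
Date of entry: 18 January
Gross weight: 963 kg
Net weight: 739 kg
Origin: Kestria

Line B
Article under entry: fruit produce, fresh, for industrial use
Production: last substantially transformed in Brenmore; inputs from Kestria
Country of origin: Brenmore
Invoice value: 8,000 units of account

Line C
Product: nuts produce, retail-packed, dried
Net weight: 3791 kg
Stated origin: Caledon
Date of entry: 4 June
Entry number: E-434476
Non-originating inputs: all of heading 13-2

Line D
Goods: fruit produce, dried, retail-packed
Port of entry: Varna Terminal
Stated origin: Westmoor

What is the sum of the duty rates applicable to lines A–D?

Line A: fruit → 13-2; canned → 13-2-1; for industrial use → 13-2-1-1. Scheduled 8%. anti-dumping (Kestria, 13-2-1-1): +38%; total 8% + 38% = 46%. → 46%.
Line B: fruit → 13-2; fresh → 13-2-4; for industrial use → 13-2-4-3. Scheduled 9%. Brenmore agreement on 13-2: not wholly obtained; Brenmore agreement on 13-2: not wholly obtained; Brenmore agreement on 13-1-2-2: 13-2-4-3 not covered. → 9%.
Line C: nuts → 13-1; dried → 13-1-2; retail-packed → 13-1-2-1. Scheduled 26%. Caledon agreement on 13-2-4-2: 13-1-2-1 not covered. → 26%.
Line D: fruit → 13-2; dried → 13-2-3; retail-packed → 13-2-3-2. Scheduled 25%. No special measure applies. → 25%.
Sum: 46% + 9% + 26% + 25% = 106%.

106%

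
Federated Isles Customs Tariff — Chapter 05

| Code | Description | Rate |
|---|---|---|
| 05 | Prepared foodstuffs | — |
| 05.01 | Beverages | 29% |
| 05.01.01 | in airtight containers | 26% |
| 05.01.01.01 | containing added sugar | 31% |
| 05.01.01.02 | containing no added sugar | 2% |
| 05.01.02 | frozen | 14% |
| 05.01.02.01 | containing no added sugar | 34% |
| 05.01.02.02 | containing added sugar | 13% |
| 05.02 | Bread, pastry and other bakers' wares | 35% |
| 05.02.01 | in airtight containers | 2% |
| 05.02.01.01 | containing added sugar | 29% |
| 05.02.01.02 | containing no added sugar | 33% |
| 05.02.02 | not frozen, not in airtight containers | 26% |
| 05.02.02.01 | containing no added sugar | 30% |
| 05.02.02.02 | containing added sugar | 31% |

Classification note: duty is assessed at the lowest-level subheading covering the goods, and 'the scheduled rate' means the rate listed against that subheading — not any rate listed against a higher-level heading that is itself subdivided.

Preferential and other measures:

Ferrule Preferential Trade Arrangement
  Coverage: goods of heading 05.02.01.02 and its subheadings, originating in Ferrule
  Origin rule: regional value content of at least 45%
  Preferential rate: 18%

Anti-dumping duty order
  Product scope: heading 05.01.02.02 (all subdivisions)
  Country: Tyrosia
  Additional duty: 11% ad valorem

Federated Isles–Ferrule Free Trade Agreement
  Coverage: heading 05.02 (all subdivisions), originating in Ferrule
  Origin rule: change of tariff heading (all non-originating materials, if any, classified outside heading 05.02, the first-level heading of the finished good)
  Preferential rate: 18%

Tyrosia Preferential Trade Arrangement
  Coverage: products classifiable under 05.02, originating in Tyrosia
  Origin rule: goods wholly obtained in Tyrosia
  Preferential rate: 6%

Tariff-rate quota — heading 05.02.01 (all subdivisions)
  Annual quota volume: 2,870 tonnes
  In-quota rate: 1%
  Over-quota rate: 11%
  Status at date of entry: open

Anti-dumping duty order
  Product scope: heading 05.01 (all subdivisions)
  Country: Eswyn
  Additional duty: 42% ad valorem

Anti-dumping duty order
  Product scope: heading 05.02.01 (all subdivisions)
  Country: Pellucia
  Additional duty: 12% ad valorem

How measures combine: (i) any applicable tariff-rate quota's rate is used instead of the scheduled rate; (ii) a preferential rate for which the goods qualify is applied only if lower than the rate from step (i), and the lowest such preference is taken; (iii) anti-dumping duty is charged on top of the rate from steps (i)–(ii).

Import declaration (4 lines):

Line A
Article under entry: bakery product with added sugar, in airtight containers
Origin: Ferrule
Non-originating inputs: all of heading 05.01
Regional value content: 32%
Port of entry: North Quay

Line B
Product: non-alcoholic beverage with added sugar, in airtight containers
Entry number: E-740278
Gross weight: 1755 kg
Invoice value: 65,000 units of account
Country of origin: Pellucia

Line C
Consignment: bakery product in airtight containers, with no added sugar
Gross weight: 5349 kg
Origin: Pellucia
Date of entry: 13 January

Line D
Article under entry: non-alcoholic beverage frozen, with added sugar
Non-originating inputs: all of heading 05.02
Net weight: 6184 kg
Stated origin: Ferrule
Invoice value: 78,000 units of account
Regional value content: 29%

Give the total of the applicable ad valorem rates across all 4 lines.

58%

Line A: bakery product → 05.02; in airtight containers → 05.02.01; with added sugar → 05.02.01.01. Scheduled 29%. quota on 05.02.01 open → in-quota 1%; Ferrule agreement on 05.02.01.02: 05.02.01.01 not covered; Ferrule agreement on 05.02: CTH met → 18% available; preference 18% not lower than 1% → no reduction. → 1%.
Line B: non-alcoholic beverage → 05.01; in airtight containers → 05.01.01; with added sugar → 05.01.01.01. Scheduled 31%. No special measure applies. → 31%.
Line C: bakery product → 05.02; in airtight containers → 05.02.01; with no added sugar → 05.02.01.02. Scheduled 33%. quota on 05.02.01 open → in-quota 1%; anti-dumping (Pellucia, 05.02.01): +12%; total 1% + 12% = 13%. → 13%.
Line D: non-alcoholic beverage → 05.01; frozen → 05.01.02; with added sugar → 05.01.02.02. Scheduled 13%. Ferrule agreement on 05.02.01.02: 05.01.02.02 not covered; Ferrule agreement on 05.02: 05.01.02.02 not covered. → 13%.
Sum: 1% + 31% + 13% + 13% = 58%.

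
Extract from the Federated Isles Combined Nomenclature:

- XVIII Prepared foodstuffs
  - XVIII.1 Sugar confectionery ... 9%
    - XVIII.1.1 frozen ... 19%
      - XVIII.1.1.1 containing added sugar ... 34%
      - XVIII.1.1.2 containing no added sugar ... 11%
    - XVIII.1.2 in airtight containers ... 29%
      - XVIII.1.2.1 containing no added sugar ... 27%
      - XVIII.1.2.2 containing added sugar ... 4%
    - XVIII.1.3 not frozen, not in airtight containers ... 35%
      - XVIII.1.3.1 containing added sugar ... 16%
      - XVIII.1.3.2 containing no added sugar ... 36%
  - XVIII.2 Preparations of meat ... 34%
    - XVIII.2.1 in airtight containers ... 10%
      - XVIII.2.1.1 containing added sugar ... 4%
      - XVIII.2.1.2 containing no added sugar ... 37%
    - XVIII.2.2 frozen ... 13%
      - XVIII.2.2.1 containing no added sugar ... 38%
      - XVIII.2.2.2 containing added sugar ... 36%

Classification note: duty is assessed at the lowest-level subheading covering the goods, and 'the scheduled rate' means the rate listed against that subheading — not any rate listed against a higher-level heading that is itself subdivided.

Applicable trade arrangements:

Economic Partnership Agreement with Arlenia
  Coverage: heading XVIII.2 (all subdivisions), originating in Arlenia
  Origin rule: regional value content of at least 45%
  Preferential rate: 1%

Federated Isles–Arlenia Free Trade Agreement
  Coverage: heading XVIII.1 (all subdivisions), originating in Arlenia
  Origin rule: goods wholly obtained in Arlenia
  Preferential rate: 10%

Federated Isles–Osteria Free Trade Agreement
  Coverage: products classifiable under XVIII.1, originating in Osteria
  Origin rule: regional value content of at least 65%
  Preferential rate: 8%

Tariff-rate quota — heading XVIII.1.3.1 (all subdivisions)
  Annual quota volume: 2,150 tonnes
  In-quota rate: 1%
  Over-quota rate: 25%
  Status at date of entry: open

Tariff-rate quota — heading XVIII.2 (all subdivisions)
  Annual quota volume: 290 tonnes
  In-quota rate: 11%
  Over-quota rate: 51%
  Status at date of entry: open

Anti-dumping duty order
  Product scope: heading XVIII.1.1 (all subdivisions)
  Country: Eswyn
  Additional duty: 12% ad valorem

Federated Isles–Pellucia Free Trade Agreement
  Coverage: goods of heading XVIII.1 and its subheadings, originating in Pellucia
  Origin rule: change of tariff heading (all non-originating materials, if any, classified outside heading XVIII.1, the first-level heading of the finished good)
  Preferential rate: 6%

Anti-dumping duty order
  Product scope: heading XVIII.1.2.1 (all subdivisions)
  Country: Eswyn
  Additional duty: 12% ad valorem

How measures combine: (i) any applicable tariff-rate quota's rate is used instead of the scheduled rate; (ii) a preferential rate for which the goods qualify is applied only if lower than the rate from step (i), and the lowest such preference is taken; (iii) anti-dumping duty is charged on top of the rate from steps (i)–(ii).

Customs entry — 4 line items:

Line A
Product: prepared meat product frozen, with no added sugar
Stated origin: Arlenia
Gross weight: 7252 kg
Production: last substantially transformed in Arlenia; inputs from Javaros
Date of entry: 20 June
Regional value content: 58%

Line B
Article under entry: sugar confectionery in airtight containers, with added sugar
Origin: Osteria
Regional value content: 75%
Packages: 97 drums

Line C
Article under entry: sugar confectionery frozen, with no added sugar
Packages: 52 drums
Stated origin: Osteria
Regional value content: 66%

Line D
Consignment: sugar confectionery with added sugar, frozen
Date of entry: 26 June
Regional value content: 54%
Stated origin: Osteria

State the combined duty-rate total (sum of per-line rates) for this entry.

47%

Line A: prepared meat product → XVIII.2; frozen → XVIII.2.2; with no added sugar → XVIII.2.2.1. Scheduled 38%. quota on XVIII.2 open → in-quota 11%; Arlenia agreement on XVIII.2: RVC ≥ 45% → 1% available; Arlenia agreement on XVIII.1: XVIII.2.2.1 not covered; preferential 1%. → 1%.
Line B: sugar confectionery → XVIII.1; in airtight containers → XVIII.1.2; with added sugar → XVIII.1.2.2. Scheduled 4%. Osteria agreement on XVIII.1: RVC ≥ 65% → 8% available; preference 8% not lower than 4% → no reduction. → 4%.
Line C: sugar confectionery → XVIII.1; frozen → XVIII.1.1; with no added sugar → XVIII.1.1.2. Scheduled 11%. Osteria agreement on XVIII.1: RVC ≥ 65% → 8% available; preferential 8%. → 8%.
Line D: sugar confectionery → XVIII.1; frozen → XVIII.1.1; with added sugar → XVIII.1.1.1. Scheduled 34%. Osteria agreement on XVIII.1: RVC < 65%. → 34%.
Sum: 1% + 4% + 8% + 34% = 47%.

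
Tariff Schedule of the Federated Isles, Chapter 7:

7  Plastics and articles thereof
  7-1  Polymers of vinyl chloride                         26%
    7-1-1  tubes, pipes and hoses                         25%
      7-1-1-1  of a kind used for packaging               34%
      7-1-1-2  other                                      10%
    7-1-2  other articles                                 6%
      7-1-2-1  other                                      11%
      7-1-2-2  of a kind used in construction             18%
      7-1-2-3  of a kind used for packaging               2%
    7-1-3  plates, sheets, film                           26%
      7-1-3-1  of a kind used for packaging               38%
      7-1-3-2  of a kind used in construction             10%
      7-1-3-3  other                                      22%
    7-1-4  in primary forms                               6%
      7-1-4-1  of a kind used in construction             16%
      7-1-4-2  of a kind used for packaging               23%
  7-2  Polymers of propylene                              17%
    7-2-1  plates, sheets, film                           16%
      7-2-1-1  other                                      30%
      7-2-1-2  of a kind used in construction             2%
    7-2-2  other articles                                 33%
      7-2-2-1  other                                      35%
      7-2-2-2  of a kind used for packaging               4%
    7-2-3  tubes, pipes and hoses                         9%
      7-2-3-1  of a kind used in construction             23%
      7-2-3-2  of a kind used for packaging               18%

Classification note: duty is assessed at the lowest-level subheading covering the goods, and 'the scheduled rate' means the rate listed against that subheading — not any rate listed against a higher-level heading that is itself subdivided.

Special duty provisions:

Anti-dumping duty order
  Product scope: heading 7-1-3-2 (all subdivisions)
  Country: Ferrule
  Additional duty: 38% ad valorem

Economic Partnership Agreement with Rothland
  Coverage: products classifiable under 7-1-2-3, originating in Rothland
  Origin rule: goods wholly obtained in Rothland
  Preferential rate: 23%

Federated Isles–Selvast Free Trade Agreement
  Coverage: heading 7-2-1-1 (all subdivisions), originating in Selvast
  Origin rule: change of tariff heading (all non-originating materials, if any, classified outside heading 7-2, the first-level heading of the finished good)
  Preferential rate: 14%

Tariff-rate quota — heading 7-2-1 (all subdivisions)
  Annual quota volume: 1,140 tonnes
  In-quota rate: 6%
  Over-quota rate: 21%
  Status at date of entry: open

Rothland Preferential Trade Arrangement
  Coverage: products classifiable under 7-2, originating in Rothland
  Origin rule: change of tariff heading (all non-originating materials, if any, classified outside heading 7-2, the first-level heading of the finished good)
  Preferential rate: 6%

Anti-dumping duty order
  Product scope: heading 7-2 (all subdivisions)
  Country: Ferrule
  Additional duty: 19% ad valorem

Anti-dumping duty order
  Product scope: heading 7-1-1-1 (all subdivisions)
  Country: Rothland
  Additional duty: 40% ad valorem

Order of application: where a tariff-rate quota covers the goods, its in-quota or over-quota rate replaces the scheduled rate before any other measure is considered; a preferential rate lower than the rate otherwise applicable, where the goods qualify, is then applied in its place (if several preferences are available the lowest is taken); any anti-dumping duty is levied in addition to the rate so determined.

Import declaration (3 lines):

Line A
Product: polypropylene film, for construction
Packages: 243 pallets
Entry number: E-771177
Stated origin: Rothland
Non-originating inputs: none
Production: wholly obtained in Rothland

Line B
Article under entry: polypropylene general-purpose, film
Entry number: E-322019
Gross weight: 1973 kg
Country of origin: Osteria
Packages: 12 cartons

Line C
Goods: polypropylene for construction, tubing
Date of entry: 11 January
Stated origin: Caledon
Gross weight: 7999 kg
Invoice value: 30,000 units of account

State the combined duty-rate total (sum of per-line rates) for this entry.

Line A: polypropylene → 7-2; film → 7-2-1; for construction → 7-2-1-2. Scheduled 2%. quota on 7-2-1 open → in-quota 6%; Rothland agreement on 7-1-2-3: 7-2-1-2 not covered; Rothland agreement on 7-2: CTH met → 6% available; preference 6% not lower than 6% → no reduction. → 6%.
Line B: polypropylene → 7-2; film → 7-2-1; general-purpose → 7-2-1-1. Scheduled 30%. quota on 7-2-1 open → in-quota 6%. → 6%.
Line C: polypropylene → 7-2; tubing → 7-2-3; for construction → 7-2-3-1. Scheduled 23%. No special measure applies. → 23%.
Sum: 6% + 6% + 23% = 35%.

35%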